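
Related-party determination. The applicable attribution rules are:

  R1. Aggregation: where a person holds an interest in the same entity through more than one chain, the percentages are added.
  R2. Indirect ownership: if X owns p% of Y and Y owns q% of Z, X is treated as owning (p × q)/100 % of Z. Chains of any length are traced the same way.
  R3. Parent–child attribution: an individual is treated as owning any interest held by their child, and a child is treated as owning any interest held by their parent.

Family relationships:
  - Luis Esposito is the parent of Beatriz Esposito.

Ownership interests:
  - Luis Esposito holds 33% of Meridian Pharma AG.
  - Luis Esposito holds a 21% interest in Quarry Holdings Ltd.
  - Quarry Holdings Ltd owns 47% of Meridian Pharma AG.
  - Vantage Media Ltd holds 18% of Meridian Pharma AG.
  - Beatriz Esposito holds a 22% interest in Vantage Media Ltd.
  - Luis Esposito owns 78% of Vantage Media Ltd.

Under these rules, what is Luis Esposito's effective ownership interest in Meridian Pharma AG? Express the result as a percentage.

By parent–child attribution (R3), Luis Esposito is treated as also owning Beatriz Esposito's interest in Vantage Media Ltd, giving 78% + 22% = 100%.
Chain via Quarry Holdings Ltd (R2): 21% × 47% = 9.87% of Meridian Pharma AG.
Chain via Vantage Media Ltd (R2): 100% × 18% = 18% of Meridian Pharma AG.
Direct interest in Meridian Pharma AG: 33%.
Aggregating (R1): 9.87% + 18% + 33% = 60.87%.

60.87%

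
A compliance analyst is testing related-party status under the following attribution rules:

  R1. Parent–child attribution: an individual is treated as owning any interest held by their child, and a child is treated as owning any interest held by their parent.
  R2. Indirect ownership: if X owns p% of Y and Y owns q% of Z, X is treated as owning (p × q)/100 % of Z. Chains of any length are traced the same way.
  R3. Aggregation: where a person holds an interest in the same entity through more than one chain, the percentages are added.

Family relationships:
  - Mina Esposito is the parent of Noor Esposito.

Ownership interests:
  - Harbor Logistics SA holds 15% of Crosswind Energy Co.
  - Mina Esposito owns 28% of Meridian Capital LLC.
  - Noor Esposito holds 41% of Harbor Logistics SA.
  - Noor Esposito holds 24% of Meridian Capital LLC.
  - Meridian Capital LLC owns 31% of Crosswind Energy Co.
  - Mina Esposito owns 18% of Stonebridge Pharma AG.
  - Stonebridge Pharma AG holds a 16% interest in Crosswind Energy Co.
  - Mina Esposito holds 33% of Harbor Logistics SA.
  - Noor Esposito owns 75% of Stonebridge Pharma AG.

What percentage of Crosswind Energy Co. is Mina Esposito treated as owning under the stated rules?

By parent–child attribution (R1), Mina Esposito is treated as also owning Noor Esposito's interest in Harbor Logistics SA, giving 33% + 41% = 74%.
By parent–child attribution (R1), Mina Esposito is treated as also owning Noor Esposito's interest in Meridian Capital LLC, giving 28% + 24% = 52%.
By parent–child attribution (R1), Mina Esposito is treated as also owning Noor Esposito's interest in Stonebridge Pharma AG, giving 18% + 75% = 93%.
Chain via Harbor Logistics SA (R2): 74% × 15% = 11.1% of Crosswind Energy Co.
Chain via Meridian Capital LLC (R2): 52% × 31% = 16.12% of Crosswind Energy Co.
Chain via Stonebridge Pharma AG (R2): 93% × 16% = 14.88% of Crosswind Energy Co.
Aggregating (R3): 11.1% + 16.12% + 14.88% = 42.1%.

42.1%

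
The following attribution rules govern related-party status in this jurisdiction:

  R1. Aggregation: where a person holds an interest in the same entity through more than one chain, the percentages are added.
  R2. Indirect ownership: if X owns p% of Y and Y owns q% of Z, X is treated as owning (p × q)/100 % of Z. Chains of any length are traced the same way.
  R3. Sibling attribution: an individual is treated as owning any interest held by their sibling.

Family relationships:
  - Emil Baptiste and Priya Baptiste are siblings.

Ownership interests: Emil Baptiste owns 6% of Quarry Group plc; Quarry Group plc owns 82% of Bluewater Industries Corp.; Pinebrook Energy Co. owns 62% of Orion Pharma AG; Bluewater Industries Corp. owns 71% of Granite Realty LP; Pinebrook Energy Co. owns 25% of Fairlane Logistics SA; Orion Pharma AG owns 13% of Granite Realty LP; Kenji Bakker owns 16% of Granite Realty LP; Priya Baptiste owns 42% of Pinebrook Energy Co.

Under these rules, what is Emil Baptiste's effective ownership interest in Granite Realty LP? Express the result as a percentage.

By sibling attribution (R3), Emil Baptiste is treated as owning Priya Baptiste's 42% interest in Pinebrook Energy Co.
Chain via Quarry Group plc → Bluewater Industries Corp. (R2): 6% × 82% × 71% = 3.4932% of Granite Realty LP.
Chain via Pinebrook Energy Co. → Orion Pharma AG (R2): 42% × 62% × 13% = 3.3852% of Granite Realty LP.
Aggregating (R1): 3.4932% + 3.3852% = 6.8784%.

6.8784%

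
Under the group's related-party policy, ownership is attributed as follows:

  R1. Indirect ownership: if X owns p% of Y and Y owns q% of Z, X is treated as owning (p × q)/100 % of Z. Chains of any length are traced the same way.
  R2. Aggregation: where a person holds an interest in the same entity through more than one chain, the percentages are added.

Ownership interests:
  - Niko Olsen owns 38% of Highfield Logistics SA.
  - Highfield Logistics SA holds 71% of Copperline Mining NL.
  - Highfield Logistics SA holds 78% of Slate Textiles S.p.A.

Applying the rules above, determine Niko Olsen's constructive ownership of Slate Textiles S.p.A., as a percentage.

Chain via Highfield Logistics SA (R1): 38% × 78% = 29.64% of Slate Textiles S.p.A.

29.64%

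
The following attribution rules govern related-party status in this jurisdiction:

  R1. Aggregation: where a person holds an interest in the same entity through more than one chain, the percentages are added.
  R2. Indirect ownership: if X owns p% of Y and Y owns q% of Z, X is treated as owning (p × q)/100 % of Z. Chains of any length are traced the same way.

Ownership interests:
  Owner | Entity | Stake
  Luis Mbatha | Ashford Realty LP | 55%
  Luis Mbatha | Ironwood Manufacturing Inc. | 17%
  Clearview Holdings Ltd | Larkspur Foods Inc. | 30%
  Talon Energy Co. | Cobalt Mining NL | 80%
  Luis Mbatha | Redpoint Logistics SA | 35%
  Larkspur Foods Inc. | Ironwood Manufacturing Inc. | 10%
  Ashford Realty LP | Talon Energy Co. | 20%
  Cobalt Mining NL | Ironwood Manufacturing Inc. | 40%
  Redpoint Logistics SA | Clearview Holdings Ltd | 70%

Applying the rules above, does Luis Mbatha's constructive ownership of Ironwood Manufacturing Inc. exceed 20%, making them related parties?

Chain via Ashford Realty LP → Talon Energy Co. → Cobalt Mining NL (R2): 55% × 20% × 80% × 40% = 3.52% of Ironwood Manufacturing Inc.
Chain via Redpoint Logistics SA → Clearview Holdings Ltd → Larkspur Foods Inc. (R2): 35% × 70% × 30% × 10% = 0.735% of Ironwood Manufacturing Inc.
Direct interest in Ironwood Manufacturing Inc: 17%.
Aggregating (R1): 3.52% + 0.735% + 17% = 21.255%.
21.255% exceeds the 20% threshold, so Luis is a related party to Ironwood Manufacturing Inc.

Yes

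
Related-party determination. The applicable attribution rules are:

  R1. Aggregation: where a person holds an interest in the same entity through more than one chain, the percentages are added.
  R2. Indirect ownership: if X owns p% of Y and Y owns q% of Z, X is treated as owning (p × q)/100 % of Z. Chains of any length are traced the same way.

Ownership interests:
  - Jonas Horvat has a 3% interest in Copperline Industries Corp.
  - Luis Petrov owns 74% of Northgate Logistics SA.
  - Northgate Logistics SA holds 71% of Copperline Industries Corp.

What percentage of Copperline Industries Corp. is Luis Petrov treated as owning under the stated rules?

Chain via Northgate Logistics SA (R2): 74% × 71% = 52.54% of Copperline Industries Corp.

52.54%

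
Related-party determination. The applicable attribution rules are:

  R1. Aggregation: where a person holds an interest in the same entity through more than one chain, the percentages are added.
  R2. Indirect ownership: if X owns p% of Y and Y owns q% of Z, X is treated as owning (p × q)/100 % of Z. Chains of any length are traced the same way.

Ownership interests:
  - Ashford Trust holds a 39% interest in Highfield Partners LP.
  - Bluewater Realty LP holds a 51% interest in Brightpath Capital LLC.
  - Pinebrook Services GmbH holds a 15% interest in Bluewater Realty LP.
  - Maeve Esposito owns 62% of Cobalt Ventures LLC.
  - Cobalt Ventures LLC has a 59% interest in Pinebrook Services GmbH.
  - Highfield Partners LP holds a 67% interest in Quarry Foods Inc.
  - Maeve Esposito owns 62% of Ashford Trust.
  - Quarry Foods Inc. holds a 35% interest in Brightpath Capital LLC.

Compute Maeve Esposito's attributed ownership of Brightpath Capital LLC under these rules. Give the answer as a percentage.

Chain via Cobalt Ventures LLC → Pinebrook Services GmbH → Bluewater Realty LP (R2): 62% × 59% × 15% × 51% = 2.79837% of Brightpath Capital LLC.
Chain via Ashford Trust → Highfield Partners LP → Quarry Foods Inc. (R2): 62% × 39% × 67% × 35% = 5.67021% of Brightpath Capital LLC.
Aggregating (R1): 2.79837% + 5.67021% = 8.46858%.

8.46858%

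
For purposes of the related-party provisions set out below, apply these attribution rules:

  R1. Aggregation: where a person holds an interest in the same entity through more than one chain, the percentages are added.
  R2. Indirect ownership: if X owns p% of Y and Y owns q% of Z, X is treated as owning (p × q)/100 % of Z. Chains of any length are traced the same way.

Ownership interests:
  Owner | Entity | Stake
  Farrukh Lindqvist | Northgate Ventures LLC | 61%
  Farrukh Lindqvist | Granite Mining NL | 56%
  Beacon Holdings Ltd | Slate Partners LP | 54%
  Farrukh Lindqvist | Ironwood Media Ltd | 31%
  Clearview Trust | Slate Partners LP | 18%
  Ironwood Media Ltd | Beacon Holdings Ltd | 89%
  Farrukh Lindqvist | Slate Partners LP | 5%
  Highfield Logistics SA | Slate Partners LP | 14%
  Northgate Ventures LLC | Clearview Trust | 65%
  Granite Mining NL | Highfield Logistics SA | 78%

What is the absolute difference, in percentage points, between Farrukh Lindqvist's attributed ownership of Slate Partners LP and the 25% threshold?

8.1508

Chain via Northgate Ventures LLC → Clearview Trust (R2): 61% × 65% × 18% = 7.137% of Slate Partners LP.
Chain via Ironwood Media Ltd → Beacon Holdings Ltd (R2): 31% × 89% × 54% = 14.8986% of Slate Partners LP.
Chain via Granite Mining NL → Highfield Logistics SA (R2): 56% × 78% × 14% = 6.1152% of Slate Partners LP.
Direct interest in Slate Partners LP: 5%.
Aggregating (R1): 7.137% + 14.8986% + 6.1152% + 5% = 33.1508%.
33.1508% exceeds the 25% threshold by 8.1508 percentage points.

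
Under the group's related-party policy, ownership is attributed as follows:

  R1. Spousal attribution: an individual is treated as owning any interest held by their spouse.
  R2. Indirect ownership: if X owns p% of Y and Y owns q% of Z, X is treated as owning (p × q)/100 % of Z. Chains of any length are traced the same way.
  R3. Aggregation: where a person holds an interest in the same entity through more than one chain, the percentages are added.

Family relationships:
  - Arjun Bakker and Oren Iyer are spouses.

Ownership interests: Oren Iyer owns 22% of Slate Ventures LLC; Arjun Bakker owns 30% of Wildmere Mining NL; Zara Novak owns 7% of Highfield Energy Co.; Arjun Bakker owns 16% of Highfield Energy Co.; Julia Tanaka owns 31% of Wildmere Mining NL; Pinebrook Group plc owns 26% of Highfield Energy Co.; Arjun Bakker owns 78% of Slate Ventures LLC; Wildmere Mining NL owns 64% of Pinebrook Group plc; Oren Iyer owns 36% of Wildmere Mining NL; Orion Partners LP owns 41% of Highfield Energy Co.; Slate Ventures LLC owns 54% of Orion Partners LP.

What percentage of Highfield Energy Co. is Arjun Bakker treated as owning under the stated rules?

By spousal attribution (R1), Arjun Bakker is treated as also owning Oren Iyer's interest in Slate Ventures LLC, giving 78% + 22% = 100%.
By spousal attribution (R1), Arjun Bakker is treated as also owning Oren Iyer's interest in Wildmere Mining NL, giving 30% + 36% = 66%.
Chain via Slate Ventures LLC → Orion Partners LP (R2): 100% × 54% × 41% = 22.14% of Highfield Energy Co.
Chain via Wildmere Mining NL → Pinebrook Group plc (R2): 66% × 64% × 26% = 10.9824% of Highfield Energy Co.
Direct interest in Highfield Energy Co: 16%.
Aggregating (R3): 22.14% + 10.9824% + 16% = 49.1224%.

49.1224%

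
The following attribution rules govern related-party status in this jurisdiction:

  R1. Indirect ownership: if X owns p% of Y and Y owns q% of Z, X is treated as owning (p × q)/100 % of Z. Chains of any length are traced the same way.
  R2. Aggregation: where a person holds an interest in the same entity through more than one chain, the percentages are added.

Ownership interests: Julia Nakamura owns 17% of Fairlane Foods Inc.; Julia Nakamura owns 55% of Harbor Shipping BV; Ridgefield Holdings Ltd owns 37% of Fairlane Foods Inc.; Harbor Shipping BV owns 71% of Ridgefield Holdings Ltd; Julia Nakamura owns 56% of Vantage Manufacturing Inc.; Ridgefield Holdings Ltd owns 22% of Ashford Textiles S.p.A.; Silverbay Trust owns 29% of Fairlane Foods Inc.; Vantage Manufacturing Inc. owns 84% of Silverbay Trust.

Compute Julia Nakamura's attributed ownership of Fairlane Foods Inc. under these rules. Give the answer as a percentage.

Chain via Vantage Manufacturing Inc. → Silverbay Trust (R1): 56% × 84% × 29% = 13.6416% of Fairlane Foods Inc.
Chain via Harbor Shipping BV → Ridgefield Holdings Ltd (R1): 55% × 71% × 37% = 14.4485% of Fairlane Foods Inc.
Direct interest in Fairlane Foods Inc: 17%.
Aggregating (R2): 13.6416% + 14.4485% + 17% = 45.0901%.

45.0901%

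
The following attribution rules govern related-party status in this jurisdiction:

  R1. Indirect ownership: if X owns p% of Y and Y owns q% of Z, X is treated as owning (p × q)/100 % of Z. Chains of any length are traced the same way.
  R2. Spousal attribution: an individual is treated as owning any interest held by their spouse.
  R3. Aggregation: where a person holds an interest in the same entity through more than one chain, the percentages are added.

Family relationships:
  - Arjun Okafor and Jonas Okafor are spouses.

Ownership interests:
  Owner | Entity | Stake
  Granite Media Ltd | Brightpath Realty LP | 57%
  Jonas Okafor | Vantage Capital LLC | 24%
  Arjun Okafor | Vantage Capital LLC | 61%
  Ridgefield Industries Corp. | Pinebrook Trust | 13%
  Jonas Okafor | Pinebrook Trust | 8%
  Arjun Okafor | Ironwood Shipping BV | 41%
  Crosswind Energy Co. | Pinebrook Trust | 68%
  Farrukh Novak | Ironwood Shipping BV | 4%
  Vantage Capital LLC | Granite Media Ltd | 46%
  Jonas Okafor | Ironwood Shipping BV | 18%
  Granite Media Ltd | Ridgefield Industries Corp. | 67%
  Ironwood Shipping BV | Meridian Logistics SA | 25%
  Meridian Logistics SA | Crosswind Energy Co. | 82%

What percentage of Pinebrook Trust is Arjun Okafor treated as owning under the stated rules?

By spousal attribution (R2), Arjun Okafor is treated as also owning Jonas Okafor's interest in Ironwood Shipping BV, giving 41% + 18% = 59%.
By spousal attribution (R2), Arjun Okafor is treated as also owning Jonas Okafor's interest in Vantage Capital LLC, giving 61% + 24% = 85%.
By spousal attribution (R2), Arjun Okafor is treated as owning Jonas Okafor's 8% interest in Pinebrook Trust.
Chain via Ironwood Shipping BV → Meridian Logistics SA → Crosswind Energy Co. (R1): 59% × 25% × 82% × 68% = 8.2246% of Pinebrook Trust.
Chain via Vantage Capital LLC → Granite Media Ltd → Ridgefield Industries Corp. (R1): 85% × 46% × 67% × 13% = 3.40561% of Pinebrook Trust.
Direct interest in Pinebrook Trust: 8%.
Aggregating (R3): 8.2246% + 3.40561% + 8% = 19.63021%.

19.63021%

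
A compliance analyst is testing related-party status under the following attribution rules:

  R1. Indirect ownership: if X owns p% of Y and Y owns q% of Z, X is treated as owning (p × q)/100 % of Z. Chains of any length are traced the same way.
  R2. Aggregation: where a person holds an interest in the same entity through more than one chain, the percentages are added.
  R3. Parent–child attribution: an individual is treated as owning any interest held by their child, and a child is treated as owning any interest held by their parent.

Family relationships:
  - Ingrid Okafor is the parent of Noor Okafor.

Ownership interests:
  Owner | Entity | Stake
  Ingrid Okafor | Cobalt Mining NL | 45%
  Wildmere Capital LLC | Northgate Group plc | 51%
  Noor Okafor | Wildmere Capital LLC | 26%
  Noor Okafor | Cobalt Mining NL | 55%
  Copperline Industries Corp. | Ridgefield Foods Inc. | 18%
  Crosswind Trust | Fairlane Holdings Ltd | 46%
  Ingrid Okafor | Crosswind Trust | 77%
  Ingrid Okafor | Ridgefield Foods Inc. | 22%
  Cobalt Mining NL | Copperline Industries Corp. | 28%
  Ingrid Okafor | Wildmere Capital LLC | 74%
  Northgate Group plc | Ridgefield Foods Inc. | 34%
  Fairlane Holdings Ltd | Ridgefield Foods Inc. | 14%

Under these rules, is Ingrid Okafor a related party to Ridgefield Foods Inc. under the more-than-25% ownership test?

Yes

By parent–child attribution (R3), Ingrid Okafor is treated as also owning Noor Okafor's interest in Cobalt Mining NL, giving 45% + 55% = 100%.
By parent–child attribution (R3), Ingrid Okafor is treated as also owning Noor Okafor's interest in Wildmere Capital LLC, giving 74% + 26% = 100%.
Chain via Cobalt Mining NL → Copperline Industries Corp. (R1): 100% × 28% × 18% = 5.04% of Ridgefield Foods Inc.
Chain via Wildmere Capital LLC → Northgate Group plc (R1): 100% × 51% × 34% = 17.34% of Ridgefield Foods Inc.
Chain via Crosswind Trust → Fairlane Holdings Ltd (R1): 77% × 46% × 14% = 4.9588% of Ridgefield Foods Inc.
Direct interest in Ridgefield Foods Inc: 22%.
Aggregating (R2): 5.04% + 17.34% + 4.9588% + 22% = 49.3388%.
49.3388% exceeds the 25% threshold, so Ingrid is a related party to Ridgefield Foods Inc.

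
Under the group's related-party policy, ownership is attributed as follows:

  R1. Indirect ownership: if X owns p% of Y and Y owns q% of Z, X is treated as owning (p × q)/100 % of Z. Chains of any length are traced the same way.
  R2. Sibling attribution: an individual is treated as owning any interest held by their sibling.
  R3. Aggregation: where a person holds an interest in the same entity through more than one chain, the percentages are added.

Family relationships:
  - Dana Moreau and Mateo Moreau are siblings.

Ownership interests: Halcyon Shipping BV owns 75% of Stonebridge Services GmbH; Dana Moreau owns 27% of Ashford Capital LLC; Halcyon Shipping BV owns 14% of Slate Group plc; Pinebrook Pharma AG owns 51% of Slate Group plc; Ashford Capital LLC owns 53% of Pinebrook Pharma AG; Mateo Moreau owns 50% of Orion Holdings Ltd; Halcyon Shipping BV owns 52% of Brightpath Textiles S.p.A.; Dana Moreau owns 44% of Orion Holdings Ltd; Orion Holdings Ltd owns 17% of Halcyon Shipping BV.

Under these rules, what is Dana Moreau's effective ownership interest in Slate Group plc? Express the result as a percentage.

By sibling attribution (R2), Dana Moreau is treated as also owning Mateo Moreau's interest in Orion Holdings Ltd, giving 44% + 50% = 94%.
Chain via Orion Holdings Ltd → Halcyon Shipping BV (R1): 94% × 17% × 14% = 2.2372% of Slate Group plc.
Chain via Ashford Capital LLC → Pinebrook Pharma AG (R1): 27% × 53% × 51% = 7.2981% of Slate Group plc.
Aggregating (R3): 2.2372% + 7.2981% = 9.5353%.

9.5353%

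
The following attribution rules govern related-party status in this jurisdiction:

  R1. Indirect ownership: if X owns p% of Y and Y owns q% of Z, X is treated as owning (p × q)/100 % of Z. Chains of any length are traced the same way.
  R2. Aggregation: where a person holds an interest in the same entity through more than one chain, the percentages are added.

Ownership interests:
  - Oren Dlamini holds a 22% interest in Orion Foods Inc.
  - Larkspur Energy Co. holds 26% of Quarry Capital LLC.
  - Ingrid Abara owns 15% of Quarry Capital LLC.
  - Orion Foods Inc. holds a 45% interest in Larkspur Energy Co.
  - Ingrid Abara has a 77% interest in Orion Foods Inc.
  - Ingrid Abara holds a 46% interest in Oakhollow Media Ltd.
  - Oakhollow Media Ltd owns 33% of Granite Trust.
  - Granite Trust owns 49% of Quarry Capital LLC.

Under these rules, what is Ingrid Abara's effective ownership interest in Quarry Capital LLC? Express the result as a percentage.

31.4472%

Chain via Orion Foods Inc. → Larkspur Energy Co. (R1): 77% × 45% × 26% = 9.009% of Quarry Capital LLC.
Chain via Oakhollow Media Ltd → Granite Trust (R1): 46% × 33% × 49% = 7.4382% of Quarry Capital LLC.
Direct interest in Quarry Capital LLC: 15%.
Aggregating (R2): 9.009% + 7.4382% + 15% = 31.4472%.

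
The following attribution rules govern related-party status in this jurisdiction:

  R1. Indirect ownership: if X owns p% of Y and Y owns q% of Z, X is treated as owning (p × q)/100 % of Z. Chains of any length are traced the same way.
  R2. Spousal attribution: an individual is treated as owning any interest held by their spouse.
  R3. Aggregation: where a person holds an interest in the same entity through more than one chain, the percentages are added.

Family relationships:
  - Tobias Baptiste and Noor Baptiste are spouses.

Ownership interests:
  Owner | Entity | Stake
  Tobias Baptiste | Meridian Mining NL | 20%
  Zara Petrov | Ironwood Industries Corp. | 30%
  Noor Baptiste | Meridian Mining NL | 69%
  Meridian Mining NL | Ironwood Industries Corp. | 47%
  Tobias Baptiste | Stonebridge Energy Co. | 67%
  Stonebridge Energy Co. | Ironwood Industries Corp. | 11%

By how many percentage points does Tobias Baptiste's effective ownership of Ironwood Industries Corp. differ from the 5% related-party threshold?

By spousal attribution (R2), Tobias Baptiste is treated as also owning Noor Baptiste's interest in Meridian Mining NL, giving 20% + 69% = 89%.
Chain via Stonebridge Energy Co. (R1): 67% × 11% = 7.37% of Ironwood Industries Corp.
Chain via Meridian Mining NL (R1): 89% × 47% = 41.83% of Ironwood Industries Corp.
Aggregating (R3): 7.37% + 41.83% = 49.2%.
49.2% exceeds the 5% threshold by 44.2 percentage points.

44.2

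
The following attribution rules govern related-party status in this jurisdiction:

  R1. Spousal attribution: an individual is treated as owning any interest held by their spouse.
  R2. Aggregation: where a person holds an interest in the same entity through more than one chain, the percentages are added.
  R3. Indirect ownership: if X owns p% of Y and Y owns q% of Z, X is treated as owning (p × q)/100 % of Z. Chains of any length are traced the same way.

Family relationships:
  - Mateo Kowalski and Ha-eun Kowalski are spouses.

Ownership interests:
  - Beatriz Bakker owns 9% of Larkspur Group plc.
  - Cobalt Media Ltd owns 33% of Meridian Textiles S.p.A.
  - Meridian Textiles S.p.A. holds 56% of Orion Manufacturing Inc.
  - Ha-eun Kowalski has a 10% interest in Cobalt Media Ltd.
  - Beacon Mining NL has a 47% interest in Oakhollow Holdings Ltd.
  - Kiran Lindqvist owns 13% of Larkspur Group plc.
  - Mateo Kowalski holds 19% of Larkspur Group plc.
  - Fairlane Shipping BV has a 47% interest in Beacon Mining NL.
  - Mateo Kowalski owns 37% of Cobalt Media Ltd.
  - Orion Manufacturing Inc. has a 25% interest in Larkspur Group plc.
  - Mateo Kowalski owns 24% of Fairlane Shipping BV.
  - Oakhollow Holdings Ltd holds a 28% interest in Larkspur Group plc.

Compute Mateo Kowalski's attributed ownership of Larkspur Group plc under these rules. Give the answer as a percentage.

By spousal attribution (R1), Mateo Kowalski is treated as also owning Ha-eun Kowalski's interest in Cobalt Media Ltd, giving 37% + 10% = 47%.
Chain via Cobalt Media Ltd → Meridian Textiles S.p.A. → Orion Manufacturing Inc. (R3): 47% × 33% × 56% × 25% = 2.1714% of Larkspur Group plc.
Chain via Fairlane Shipping BV → Beacon Mining NL → Oakhollow Holdings Ltd (R3): 24% × 47% × 47% × 28% = 1.484448% of Larkspur Group plc.
Direct interest in Larkspur Group plc: 19%.
Aggregating (R2): 2.1714% + 1.484448% + 19% = 22.655848%.

22.655848%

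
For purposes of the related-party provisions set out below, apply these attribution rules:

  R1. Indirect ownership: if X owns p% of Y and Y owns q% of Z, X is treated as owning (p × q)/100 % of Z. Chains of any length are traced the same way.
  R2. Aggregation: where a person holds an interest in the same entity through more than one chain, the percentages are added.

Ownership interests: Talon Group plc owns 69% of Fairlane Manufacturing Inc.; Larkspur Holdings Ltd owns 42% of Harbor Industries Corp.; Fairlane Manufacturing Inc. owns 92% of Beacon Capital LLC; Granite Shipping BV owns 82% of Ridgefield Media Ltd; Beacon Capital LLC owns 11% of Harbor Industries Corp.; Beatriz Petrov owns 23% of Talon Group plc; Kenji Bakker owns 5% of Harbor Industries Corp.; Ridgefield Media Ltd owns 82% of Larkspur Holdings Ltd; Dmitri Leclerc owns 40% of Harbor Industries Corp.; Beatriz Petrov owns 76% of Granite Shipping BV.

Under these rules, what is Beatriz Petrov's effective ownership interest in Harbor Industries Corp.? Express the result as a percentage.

Chain via Granite Shipping BV → Ridgefield Media Ltd → Larkspur Holdings Ltd (R1): 76% × 82% × 82% × 42% = 21.463008% of Harbor Industries Corp.
Chain via Talon Group plc → Fairlane Manufacturing Inc. → Beacon Capital LLC (R1): 23% × 69% × 92% × 11% = 1.606044% of Harbor Industries Corp.
Aggregating (R2): 21.463008% + 1.606044% = 23.069052%.

23.069052%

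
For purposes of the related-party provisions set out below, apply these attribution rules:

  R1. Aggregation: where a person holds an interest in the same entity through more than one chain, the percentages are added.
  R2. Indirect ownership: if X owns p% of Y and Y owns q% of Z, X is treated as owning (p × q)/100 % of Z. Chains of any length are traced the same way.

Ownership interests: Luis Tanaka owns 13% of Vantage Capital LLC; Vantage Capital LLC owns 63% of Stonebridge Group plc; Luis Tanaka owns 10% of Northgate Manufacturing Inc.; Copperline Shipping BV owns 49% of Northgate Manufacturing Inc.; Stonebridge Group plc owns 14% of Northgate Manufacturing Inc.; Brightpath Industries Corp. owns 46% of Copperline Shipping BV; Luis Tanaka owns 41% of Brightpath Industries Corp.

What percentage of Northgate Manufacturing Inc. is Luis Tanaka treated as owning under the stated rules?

Chain via Vantage Capital LLC → Stonebridge Group plc (R2): 13% × 63% × 14% = 1.1466% of Northgate Manufacturing Inc.
Chain via Brightpath Industries Corp. → Copperline Shipping BV (R2): 41% × 46% × 49% = 9.2414% of Northgate Manufacturing Inc.
Direct interest in Northgate Manufacturing Inc: 10%.
Aggregating (R1): 1.1466% + 9.2414% + 10% = 20.388%.

20.388%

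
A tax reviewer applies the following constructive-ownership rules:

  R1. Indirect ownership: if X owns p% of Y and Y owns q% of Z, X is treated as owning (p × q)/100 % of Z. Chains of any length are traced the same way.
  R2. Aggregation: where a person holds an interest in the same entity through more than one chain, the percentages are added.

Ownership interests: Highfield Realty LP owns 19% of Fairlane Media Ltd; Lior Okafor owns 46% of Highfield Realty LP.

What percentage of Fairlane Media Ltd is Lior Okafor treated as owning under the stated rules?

Chain via Highfield Realty LP (R1): 46% × 19% = 8.74% of Fairlane Media Ltd.

8.74%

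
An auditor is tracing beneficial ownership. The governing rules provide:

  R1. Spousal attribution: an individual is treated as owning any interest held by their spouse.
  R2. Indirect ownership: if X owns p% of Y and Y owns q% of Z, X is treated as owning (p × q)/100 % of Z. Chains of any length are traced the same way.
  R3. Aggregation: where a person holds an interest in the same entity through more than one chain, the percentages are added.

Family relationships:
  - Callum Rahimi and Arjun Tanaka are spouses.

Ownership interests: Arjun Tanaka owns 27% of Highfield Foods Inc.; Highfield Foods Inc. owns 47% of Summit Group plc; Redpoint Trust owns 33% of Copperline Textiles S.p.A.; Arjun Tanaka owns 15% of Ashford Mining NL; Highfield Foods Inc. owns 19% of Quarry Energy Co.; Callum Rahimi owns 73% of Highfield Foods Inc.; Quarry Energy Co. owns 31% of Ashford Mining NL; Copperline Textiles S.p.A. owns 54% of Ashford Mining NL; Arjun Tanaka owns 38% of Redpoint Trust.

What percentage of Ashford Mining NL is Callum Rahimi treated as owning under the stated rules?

By spousal attribution (R1), Callum Rahimi is treated as also owning Arjun Tanaka's interest in Highfield Foods Inc, giving 73% + 27% = 100%.
By spousal attribution (R1), Callum Rahimi is treated as owning Arjun Tanaka's 38% interest in Redpoint Trust.
By spousal attribution (R1), Callum Rahimi is treated as owning Arjun Tanaka's 15% interest in Ashford Mining NL.
Chain via Highfield Foods Inc. → Quarry Energy Co. (R2): 100% × 19% × 31% = 5.89% of Ashford Mining NL.
Chain via Redpoint Trust → Copperline Textiles S.p.A. (R2): 38% × 33% × 54% = 6.7716% of Ashford Mining NL.
Direct interest in Ashford Mining NL: 15%.
Aggregating (R3): 5.89% + 6.7716% + 15% = 27.6616%.

27.6616%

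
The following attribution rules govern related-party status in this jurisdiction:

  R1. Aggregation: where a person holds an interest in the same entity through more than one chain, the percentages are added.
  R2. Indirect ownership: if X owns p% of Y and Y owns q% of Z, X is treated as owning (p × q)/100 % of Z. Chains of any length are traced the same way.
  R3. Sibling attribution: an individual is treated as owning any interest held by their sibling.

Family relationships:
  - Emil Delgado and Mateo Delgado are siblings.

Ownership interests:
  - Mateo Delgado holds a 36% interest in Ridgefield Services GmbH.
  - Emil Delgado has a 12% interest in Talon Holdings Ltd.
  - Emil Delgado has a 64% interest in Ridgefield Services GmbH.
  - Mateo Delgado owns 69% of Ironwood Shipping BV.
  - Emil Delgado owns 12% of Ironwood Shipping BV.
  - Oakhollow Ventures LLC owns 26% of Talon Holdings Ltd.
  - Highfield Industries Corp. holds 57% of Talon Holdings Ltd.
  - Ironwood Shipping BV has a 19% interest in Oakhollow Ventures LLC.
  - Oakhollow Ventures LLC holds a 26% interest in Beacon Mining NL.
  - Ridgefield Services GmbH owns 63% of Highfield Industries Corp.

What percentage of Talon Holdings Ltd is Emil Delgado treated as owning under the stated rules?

By sibling attribution (R3), Emil Delgado is treated as also owning Mateo Delgado's interest in Ridgefield Services GmbH, giving 64% + 36% = 100%.
By sibling attribution (R3), Emil Delgado is treated as also owning Mateo Delgado's interest in Ironwood Shipping BV, giving 12% + 69% = 81%.
Chain via Ridgefield Services GmbH → Highfield Industries Corp. (R2): 100% × 63% × 57% = 35.91% of Talon Holdings Ltd.
Chain via Ironwood Shipping BV → Oakhollow Ventures LLC (R2): 81% × 19% × 26% = 4.0014% of Talon Holdings Ltd.
Direct interest in Talon Holdings Ltd: 12%.
Aggregating (R1): 35.91% + 4.0014% + 12% = 51.9114%.

51.9114%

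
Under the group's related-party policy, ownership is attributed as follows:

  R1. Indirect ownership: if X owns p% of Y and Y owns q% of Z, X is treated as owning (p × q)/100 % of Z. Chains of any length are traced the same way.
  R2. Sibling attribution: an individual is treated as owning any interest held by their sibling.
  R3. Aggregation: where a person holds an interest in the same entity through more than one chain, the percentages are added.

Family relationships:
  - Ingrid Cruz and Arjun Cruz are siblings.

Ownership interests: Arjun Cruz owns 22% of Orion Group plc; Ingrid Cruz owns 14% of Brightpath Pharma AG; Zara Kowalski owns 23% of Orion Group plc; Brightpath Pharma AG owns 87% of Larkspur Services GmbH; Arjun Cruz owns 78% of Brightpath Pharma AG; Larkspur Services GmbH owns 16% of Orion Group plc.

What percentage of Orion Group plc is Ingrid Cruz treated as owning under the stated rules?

By sibling attribution (R2), Ingrid Cruz is treated as also owning Arjun Cruz's interest in Brightpath Pharma AG, giving 14% + 78% = 92%.
By sibling attribution (R2), Ingrid Cruz is treated as owning Arjun Cruz's 22% interest in Orion Group plc.
Chain via Brightpath Pharma AG → Larkspur Services GmbH (R1): 92% × 87% × 16% = 12.8064% of Orion Group plc.
Direct interest in Orion Group plc: 22%.
Aggregating (R3): 12.8064% + 22% = 34.8064%.

34.8064%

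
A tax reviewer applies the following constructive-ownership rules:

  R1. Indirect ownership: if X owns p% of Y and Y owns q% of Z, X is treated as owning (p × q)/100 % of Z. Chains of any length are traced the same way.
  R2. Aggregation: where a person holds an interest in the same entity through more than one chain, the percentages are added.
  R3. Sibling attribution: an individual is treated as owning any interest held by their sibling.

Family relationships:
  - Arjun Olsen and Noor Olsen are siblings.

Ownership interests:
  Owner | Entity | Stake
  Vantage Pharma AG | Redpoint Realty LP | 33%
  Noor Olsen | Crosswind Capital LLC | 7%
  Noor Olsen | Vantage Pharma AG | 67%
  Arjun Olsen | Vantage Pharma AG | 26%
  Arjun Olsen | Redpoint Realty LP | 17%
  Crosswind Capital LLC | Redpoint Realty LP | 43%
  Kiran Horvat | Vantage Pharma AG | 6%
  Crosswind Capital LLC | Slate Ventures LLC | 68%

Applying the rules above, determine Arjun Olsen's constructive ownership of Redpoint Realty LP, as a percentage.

By sibling attribution (R3), Arjun Olsen is treated as also owning Noor Olsen's interest in Vantage Pharma AG, giving 26% + 67% = 93%.
By sibling attribution (R3), Arjun Olsen is treated as owning Noor Olsen's 7% interest in Crosswind Capital LLC.
Chain via Vantage Pharma AG (R1): 93% × 33% = 30.69% of Redpoint Realty LP.
Direct interest in Redpoint Realty LP: 17%.
Chain via Crosswind Capital LLC (R1): 7% × 43% = 3.01% of Redpoint Realty LP.
Aggregating (R2): 30.69% + 17% + 3.01% = 50.7%.

50.7%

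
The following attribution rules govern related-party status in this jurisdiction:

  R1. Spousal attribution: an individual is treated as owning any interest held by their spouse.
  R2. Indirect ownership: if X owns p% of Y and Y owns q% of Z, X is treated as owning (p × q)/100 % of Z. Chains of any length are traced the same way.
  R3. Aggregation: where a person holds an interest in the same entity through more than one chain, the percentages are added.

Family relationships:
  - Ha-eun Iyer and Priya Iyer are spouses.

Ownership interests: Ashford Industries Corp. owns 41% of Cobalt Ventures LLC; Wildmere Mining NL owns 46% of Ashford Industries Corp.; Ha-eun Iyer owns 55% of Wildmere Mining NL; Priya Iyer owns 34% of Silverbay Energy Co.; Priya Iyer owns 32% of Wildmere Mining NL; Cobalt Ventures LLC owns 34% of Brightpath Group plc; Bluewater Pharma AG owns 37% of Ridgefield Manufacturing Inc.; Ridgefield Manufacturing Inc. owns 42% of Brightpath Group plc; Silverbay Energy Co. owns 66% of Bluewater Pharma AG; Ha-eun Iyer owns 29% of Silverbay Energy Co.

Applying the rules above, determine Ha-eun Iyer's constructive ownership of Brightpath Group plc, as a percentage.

By spousal attribution (R1), Ha-eun Iyer is treated as also owning Priya Iyer's interest in Silverbay Energy Co, giving 29% + 34% = 63%.
By spousal attribution (R1), Ha-eun Iyer is treated as also owning Priya Iyer's interest in Wildmere Mining NL, giving 55% + 32% = 87%.
Chain via Silverbay Energy Co. → Bluewater Pharma AG → Ridgefield Manufacturing Inc. (R2): 63% × 66% × 37% × 42% = 6.461532% of Brightpath Group plc.
Chain via Wildmere Mining NL → Ashford Industries Corp. → Cobalt Ventures LLC (R2): 87% × 46% × 41% × 34% = 5.578788% of Brightpath Group plc.
Aggregating (R3): 6.461532% + 5.578788% = 12.04032%.

12.04032%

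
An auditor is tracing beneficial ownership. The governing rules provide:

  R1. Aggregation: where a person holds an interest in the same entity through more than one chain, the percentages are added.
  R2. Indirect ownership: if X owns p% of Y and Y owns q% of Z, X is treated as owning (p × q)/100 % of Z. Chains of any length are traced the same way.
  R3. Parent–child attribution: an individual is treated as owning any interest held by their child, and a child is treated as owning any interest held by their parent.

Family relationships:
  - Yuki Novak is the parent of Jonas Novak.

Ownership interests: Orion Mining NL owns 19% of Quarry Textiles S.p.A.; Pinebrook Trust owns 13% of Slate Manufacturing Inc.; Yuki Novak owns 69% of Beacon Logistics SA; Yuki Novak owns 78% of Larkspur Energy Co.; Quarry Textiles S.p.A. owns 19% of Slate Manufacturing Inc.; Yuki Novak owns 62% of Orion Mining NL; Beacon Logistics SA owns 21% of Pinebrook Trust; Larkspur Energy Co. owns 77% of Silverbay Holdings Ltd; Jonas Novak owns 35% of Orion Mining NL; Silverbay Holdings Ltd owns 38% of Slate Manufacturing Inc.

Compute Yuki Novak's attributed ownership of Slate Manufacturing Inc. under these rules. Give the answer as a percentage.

28.2082%

By parent–child attribution (R3), Yuki Novak is treated as also owning Jonas Novak's interest in Orion Mining NL, giving 62% + 35% = 97%.
Chain via Larkspur Energy Co. → Silverbay Holdings Ltd (R2): 78% × 77% × 38% = 22.8228% of Slate Manufacturing Inc.
Chain via Beacon Logistics SA → Pinebrook Trust (R2): 69% × 21% × 13% = 1.8837% of Slate Manufacturing Inc.
Chain via Orion Mining NL → Quarry Textiles S.p.A. (R2): 97% × 19% × 19% = 3.5017% of Slate Manufacturing Inc.
Aggregating (R1): 22.8228% + 1.8837% + 3.5017% = 28.2082%.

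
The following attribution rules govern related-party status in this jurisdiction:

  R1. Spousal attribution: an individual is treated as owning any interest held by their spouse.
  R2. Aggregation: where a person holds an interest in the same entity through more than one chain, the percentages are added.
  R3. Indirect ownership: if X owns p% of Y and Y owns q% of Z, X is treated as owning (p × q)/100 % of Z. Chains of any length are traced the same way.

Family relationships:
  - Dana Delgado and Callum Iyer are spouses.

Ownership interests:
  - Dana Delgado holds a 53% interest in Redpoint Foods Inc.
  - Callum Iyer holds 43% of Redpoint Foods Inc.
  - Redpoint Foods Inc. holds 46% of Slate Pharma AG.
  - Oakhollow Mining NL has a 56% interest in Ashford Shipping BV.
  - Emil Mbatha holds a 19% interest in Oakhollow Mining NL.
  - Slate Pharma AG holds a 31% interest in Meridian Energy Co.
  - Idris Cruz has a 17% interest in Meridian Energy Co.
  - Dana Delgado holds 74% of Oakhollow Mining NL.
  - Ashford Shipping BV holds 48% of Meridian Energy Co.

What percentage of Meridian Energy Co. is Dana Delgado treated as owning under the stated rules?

33.5808%

By spousal attribution (R1), Dana Delgado is treated as also owning Callum Iyer's interest in Redpoint Foods Inc, giving 53% + 43% = 96%.
Chain via Oakhollow Mining NL → Ashford Shipping BV (R3): 74% × 56% × 48% = 19.8912% of Meridian Energy Co.
Chain via Redpoint Foods Inc. → Slate Pharma AG (R3): 96% × 46% × 31% = 13.6896% of Meridian Energy Co.
Aggregating (R2): 19.8912% + 13.6896% = 33.5808%.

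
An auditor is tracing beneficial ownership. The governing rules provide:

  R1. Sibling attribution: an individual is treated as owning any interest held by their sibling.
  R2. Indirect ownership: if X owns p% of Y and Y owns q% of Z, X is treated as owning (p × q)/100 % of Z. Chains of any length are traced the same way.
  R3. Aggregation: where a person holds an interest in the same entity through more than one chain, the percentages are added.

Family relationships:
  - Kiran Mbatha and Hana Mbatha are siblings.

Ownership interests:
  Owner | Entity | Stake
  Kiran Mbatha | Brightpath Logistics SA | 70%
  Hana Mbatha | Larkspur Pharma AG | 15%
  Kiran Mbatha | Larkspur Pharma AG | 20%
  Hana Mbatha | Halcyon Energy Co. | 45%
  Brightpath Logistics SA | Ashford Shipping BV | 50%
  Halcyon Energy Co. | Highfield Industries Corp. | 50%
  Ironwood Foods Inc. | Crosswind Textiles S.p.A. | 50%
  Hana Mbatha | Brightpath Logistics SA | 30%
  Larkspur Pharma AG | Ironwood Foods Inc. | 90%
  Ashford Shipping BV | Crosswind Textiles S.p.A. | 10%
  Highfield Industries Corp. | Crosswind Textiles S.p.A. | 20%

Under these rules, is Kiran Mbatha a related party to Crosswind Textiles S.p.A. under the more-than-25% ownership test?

Yes

By sibling attribution (R1), Kiran Mbatha is treated as also owning Hana Mbatha's interest in Brightpath Logistics SA, giving 70% + 30% = 100%.
By sibling attribution (R1), Kiran Mbatha is treated as also owning Hana Mbatha's interest in Larkspur Pharma AG, giving 20% + 15% = 35%.
By sibling attribution (R1), Kiran Mbatha is treated as owning Hana Mbatha's 45% interest in Halcyon Energy Co.
Chain via Brightpath Logistics SA → Ashford Shipping BV (R2): 100% × 50% × 10% = 5% of Crosswind Textiles S.p.A.
Chain via Larkspur Pharma AG → Ironwood Foods Inc. (R2): 35% × 90% × 50% = 15.75% of Crosswind Textiles S.p.A.
Chain via Halcyon Energy Co. → Highfield Industries Corp. (R2): 45% × 50% × 20% = 4.5% of Crosswind Textiles S.p.A.
Aggregating (R3): 5% + 15.75% + 4.5% = 25.25%.
25.25% exceeds the 25% threshold, so Kiran is a related party to Crosswind Textiles S.p.A.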